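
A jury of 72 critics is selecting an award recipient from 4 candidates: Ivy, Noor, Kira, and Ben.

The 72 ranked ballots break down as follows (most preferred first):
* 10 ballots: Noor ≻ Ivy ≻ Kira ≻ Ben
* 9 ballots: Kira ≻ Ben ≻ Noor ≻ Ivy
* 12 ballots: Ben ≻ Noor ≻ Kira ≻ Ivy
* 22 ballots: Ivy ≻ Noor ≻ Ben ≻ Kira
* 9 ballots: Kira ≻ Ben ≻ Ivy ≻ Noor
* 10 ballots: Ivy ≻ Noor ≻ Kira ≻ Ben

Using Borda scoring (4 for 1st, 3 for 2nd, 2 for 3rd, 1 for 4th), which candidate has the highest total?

Noor

Ivy: 10×3 + 9×1 + 12×1 + 22×4 + 9×2 + 10×4 = 197
Noor: 10×4 + 9×2 + 12×3 + 22×3 + 9×1 + 10×3 = 199
Kira: 10×2 + 9×4 + 12×2 + 22×1 + 9×4 + 10×2 = 158
Ben: 10×1 + 9×3 + 12×4 + 22×2 + 9×3 + 10×1 = 166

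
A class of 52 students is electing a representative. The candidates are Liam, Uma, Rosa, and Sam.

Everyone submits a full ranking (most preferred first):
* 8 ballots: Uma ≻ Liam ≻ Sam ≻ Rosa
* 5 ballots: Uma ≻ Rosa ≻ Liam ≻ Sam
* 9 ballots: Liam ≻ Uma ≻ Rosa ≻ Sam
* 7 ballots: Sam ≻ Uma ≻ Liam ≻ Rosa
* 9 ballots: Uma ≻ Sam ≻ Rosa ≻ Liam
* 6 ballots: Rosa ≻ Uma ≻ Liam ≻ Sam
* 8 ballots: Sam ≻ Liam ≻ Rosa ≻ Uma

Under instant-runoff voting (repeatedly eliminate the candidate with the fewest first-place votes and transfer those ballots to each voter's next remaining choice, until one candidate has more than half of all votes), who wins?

Uma

Round 1: Liam 9, Uma 22, Rosa 6, Sam 15. Rosa eliminated.
Round 2: Liam 9, Uma 28, Sam 15. Uma has a majority (≥27).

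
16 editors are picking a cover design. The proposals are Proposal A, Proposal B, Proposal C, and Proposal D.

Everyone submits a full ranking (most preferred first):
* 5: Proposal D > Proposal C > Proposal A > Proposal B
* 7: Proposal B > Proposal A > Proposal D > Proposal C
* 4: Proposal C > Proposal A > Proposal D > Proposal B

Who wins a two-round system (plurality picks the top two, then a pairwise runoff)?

Round 1 first-place votes: Proposal A 0, Proposal B 7, Proposal C 4, Proposal D 5. Proposal B and Proposal D advance.
Runoff: Proposal B is ranked above Proposal D on 7 ballots, Proposal D above Proposal B on 9.

Proposal D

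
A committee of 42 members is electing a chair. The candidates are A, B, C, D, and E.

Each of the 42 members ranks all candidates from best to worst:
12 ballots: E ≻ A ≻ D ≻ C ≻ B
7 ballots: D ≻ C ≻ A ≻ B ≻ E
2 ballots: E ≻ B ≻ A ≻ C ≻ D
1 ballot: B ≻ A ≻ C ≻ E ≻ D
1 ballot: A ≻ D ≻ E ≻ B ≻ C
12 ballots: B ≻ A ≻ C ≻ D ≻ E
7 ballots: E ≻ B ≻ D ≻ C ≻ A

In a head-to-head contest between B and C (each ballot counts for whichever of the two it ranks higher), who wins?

B is ranked above C on 23 ballots; C above B on 19.

B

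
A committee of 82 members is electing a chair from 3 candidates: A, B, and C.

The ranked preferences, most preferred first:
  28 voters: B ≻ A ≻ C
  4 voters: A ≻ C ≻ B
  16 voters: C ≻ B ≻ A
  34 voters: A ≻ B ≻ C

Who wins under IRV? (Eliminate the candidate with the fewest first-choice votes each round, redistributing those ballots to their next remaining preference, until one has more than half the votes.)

B

Round 1: A 38, B 28, C 16. C eliminated.
Round 2: A 38, B 44. B has a majority (≥42).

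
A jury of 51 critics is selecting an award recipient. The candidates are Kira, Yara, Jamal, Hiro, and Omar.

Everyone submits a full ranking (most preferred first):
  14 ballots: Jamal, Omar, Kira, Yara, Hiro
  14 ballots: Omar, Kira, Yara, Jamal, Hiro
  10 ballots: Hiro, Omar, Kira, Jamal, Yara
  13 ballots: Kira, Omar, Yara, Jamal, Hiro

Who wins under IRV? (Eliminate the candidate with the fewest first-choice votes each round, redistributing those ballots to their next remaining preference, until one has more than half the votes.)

Omar

Round 1: Kira 13, Yara 0, Jamal 14, Hiro 10, Omar 14. Yara eliminated.
Round 2: Kira 13, Jamal 14, Hiro 10, Omar 14. Hiro eliminated.
Round 3: Kira 13, Jamal 14, Omar 24. Kira eliminated.
Round 4: Jamal 14, Omar 37. Omar has a majority (≥26).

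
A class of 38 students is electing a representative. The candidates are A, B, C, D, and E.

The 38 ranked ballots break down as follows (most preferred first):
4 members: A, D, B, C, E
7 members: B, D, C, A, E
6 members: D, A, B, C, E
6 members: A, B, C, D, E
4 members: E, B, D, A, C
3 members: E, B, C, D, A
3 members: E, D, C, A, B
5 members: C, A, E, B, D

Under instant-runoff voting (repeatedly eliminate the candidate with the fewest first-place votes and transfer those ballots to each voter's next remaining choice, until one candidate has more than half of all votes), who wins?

A

Round 1: A 10, B 7, C 5, D 6, E 10. C eliminated.
Round 2: A 15, B 7, D 6, E 10. D eliminated.
Round 3: A 21, B 7, E 10. A has a majority (≥20).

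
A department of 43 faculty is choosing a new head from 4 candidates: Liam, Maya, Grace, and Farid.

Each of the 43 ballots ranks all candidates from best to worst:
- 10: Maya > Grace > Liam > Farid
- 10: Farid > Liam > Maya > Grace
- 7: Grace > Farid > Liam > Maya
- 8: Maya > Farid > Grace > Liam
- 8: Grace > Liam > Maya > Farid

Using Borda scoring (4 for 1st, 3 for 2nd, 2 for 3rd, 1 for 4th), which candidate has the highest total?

Grace

Liam: 10×2 + 10×3 + 7×2 + 8×1 + 8×3 = 96
Maya: 10×4 + 10×2 + 7×1 + 8×4 + 8×2 = 115
Grace: 10×3 + 10×1 + 7×4 + 8×2 + 8×4 = 116
Farid: 10×1 + 10×4 + 7×3 + 8×3 + 8×1 = 103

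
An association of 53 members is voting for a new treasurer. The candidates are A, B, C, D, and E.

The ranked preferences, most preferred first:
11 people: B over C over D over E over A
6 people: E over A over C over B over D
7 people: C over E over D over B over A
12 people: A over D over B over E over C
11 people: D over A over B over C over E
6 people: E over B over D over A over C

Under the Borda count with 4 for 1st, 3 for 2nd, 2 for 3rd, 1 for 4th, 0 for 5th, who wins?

D

A: 11×0 + 6×3 + 7×0 + 12×4 + 11×3 + 6×1 = 105
B: 11×4 + 6×1 + 7×1 + 12×2 + 11×2 + 6×3 = 121
C: 11×3 + 6×2 + 7×4 + 12×0 + 11×1 + 6×0 = 84
D: 11×2 + 6×0 + 7×2 + 12×3 + 11×4 + 6×2 = 128
E: 11×1 + 6×4 + 7×3 + 12×1 + 11×0 + 6×4 = 92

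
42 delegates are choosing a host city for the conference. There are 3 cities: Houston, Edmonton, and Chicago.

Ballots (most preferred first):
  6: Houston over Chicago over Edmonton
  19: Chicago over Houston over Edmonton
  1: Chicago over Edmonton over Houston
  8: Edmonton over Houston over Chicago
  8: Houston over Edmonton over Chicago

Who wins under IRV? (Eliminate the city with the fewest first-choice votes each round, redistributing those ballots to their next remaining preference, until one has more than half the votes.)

Houston

Round 1: Houston 14, Edmonton 8, Chicago 20. Edmonton eliminated.
Round 2: Houston 22, Chicago 20. Houston has a majority (≥22).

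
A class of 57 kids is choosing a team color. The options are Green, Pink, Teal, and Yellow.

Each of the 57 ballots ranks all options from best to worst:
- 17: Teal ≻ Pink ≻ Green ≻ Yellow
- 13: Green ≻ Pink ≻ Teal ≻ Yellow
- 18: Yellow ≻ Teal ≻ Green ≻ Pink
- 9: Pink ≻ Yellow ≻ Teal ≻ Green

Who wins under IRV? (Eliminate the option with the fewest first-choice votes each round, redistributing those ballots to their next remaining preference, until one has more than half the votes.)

Teal

Round 1: Green 13, Pink 9, Teal 17, Yellow 18. Pink eliminated.
Round 2: Green 13, Teal 17, Yellow 27. Green eliminated.
Round 3: Teal 30, Yellow 27. Teal has a majority (≥29).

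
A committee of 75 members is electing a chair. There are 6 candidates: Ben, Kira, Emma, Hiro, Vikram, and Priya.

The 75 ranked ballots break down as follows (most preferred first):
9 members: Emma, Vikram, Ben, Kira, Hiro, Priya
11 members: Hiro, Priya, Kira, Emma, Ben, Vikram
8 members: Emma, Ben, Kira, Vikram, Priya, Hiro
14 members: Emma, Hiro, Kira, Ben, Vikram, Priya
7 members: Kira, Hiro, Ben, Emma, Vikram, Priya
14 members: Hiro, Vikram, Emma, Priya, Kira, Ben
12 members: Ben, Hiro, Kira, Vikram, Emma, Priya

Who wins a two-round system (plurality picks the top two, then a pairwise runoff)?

Hiro

Round 1 first-place votes: Ben 12, Kira 7, Emma 31, Hiro 25, Vikram 0, Priya 0. Emma and Hiro advance.
Runoff: Emma is ranked above Hiro on 31 ballots, Hiro above Emma on 44.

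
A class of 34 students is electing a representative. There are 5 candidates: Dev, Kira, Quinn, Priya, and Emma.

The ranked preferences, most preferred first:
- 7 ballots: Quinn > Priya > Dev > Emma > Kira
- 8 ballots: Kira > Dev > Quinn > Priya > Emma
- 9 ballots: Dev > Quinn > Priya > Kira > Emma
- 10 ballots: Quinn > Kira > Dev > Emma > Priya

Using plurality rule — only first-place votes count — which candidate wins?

First-place votes: Dev 9, Kira 8, Quinn 17, Priya 0, Emma 0.

Quinn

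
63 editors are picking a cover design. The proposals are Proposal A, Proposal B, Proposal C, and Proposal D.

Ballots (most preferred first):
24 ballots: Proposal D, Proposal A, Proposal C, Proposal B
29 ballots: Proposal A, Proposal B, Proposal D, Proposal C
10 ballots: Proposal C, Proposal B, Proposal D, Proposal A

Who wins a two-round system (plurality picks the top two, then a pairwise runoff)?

Round 1 first-place votes: Proposal A 29, Proposal B 0, Proposal C 10, Proposal D 24. Proposal A and Proposal D advance.
Runoff: Proposal A is ranked above Proposal D on 29 ballots, Proposal D above Proposal A on 34.

Proposal D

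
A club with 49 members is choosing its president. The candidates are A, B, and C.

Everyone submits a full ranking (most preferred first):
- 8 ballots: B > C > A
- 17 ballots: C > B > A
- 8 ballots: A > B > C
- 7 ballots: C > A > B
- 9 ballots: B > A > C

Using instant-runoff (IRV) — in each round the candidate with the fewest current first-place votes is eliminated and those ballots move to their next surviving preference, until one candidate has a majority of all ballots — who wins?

Round 1: A 8, B 17, C 24. A eliminated.
Round 2: B 25, C 24. B has a majority (≥25).

B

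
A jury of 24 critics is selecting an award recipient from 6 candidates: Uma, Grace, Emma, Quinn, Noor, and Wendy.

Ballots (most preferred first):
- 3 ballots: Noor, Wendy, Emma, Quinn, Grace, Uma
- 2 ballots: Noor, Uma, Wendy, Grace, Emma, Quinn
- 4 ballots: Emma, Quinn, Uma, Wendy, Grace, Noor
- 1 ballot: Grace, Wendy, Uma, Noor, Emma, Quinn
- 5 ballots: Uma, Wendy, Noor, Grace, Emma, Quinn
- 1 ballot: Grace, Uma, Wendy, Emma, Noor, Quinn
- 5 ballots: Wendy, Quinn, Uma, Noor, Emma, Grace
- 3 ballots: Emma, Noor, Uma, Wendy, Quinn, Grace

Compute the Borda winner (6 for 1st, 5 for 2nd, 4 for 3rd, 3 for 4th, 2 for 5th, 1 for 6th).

Uma: 3×1 + 2×5 + 4×4 + 1×4 + 5×6 + 1×5 + 5×4 + 3×4 = 100
Grace: 3×2 + 2×3 + 4×2 + 1×6 + 5×3 + 1×6 + 5×1 + 3×1 = 55
Emma: 3×4 + 2×2 + 4×6 + 1×2 + 5×2 + 1×3 + 5×2 + 3×6 = 83
Quinn: 3×3 + 2×1 + 4×5 + 1×1 + 5×1 + 1×1 + 5×5 + 3×2 = 69
Noor: 3×6 + 2×6 + 4×1 + 1×3 + 5×4 + 1×2 + 5×3 + 3×5 = 89
Wendy: 3×5 + 2×4 + 4×3 + 1×5 + 5×5 + 1×4 + 5×6 + 3×3 = 108

Wendy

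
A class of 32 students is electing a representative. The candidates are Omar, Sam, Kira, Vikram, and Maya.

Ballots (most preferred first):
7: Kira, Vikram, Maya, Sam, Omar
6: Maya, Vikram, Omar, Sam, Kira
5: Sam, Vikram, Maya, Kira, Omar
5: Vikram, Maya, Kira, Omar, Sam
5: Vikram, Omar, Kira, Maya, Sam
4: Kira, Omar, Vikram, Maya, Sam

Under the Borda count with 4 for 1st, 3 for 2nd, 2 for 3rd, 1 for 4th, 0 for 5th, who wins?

Omar: 7×0 + 6×2 + 5×0 + 5×1 + 5×3 + 4×3 = 44
Sam: 7×1 + 6×1 + 5×4 + 5×0 + 5×0 + 4×0 = 33
Kira: 7×4 + 6×0 + 5×1 + 5×2 + 5×2 + 4×4 = 69
Vikram: 7×3 + 6×3 + 5×3 + 5×4 + 5×4 + 4×2 = 102
Maya: 7×2 + 6×4 + 5×2 + 5×3 + 5×1 + 4×1 = 72

Vikram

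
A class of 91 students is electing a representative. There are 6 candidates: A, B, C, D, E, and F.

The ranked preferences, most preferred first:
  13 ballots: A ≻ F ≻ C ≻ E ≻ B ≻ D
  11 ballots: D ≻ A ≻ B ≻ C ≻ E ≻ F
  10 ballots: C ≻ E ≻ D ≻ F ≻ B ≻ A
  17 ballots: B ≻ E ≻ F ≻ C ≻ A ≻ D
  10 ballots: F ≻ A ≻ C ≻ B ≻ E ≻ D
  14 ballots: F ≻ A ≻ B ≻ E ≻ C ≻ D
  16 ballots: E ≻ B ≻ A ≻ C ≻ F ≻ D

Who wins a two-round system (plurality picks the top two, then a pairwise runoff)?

Round 1 first-place votes: A 13, B 17, C 10, D 11, E 16, F 24. F and B advance.
Runoff: F is ranked above B on 47 ballots, B above F on 44.

F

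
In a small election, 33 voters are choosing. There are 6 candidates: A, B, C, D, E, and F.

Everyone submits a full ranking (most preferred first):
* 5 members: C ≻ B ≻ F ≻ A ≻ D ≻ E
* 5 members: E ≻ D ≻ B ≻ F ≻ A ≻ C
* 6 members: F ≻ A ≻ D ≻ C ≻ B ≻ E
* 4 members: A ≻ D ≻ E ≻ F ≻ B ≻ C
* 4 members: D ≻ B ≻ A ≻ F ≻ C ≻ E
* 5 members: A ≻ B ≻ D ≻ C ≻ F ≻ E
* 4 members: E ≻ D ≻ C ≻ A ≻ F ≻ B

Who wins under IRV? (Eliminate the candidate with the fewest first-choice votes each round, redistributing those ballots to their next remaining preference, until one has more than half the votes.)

A

Round 1: A 9, B 0, C 5, D 4, E 9, F 6. B eliminated.
Round 2: A 9, C 5, D 4, E 9, F 6. D eliminated.
Round 3: A 13, C 5, E 9, F 6. C eliminated.
Round 4: A 13, E 9, F 11. E eliminated.
Round 5: A 17, F 16. A has a majority (≥17).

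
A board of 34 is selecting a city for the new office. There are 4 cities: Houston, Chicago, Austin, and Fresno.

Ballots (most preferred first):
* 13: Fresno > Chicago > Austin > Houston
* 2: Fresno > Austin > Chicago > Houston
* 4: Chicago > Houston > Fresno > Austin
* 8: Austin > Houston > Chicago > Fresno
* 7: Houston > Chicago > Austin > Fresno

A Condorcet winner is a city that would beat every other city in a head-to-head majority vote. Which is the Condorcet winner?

Chicago

Chicago vs Houston: 19–15
Chicago vs Austin: 24–10
Chicago vs Fresno: 19–15
Chicago beats every other city.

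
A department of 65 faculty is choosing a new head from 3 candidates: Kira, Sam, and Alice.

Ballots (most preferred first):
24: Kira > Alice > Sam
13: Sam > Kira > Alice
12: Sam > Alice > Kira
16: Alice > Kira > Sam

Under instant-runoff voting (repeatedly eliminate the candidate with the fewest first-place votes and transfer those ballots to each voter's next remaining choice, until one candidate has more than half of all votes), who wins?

Round 1: Kira 24, Sam 25, Alice 16. Alice eliminated.
Round 2: Kira 40, Sam 25. Kira has a majority (≥33).

Kira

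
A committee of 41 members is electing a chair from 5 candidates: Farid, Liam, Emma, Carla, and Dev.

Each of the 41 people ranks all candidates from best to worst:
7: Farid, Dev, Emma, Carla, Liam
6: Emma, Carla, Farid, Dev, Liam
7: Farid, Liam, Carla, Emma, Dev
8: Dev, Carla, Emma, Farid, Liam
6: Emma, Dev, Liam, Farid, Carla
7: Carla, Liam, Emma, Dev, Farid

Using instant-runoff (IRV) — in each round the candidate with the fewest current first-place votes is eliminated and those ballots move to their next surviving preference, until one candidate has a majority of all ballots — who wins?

Emma

Round 1: Farid 14, Liam 0, Emma 12, Carla 7, Dev 8. Liam eliminated.
Round 2: Farid 14, Emma 12, Carla 7, Dev 8. Carla eliminated.
Round 3: Farid 14, Emma 19, Dev 8. Dev eliminated.
Round 4: Farid 14, Emma 27. Emma has a majority (≥21).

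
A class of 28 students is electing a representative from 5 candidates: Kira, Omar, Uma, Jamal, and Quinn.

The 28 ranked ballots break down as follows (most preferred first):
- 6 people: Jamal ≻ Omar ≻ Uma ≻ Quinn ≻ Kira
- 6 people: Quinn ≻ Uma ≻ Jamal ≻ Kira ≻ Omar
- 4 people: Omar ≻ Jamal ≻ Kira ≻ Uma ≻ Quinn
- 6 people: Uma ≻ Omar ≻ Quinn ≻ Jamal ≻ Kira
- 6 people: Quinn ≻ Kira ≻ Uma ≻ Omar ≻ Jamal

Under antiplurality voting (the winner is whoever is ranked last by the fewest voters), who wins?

Uma

Last-place votes: Kira 12, Omar 6, Uma 0, Jamal 6, Quinn 4.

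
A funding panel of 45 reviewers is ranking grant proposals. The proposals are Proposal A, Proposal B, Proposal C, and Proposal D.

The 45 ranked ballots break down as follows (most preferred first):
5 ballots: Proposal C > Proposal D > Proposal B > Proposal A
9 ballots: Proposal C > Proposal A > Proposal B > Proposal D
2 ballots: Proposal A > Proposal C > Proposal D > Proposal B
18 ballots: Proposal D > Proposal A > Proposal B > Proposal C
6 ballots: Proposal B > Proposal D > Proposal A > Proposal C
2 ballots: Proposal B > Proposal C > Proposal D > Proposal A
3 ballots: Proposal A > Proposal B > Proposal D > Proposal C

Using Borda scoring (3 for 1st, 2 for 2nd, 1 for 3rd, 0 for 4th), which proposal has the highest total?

Proposal A: 5×0 + 9×2 + 2×3 + 18×2 + 6×1 + 2×0 + 3×3 = 75
Proposal B: 5×1 + 9×1 + 2×0 + 18×1 + 6×3 + 2×3 + 3×2 = 62
Proposal C: 5×3 + 9×3 + 2×2 + 18×0 + 6×0 + 2×2 + 3×0 = 50
Proposal D: 5×2 + 9×0 + 2×1 + 18×3 + 6×2 + 2×1 + 3×1 = 83

Proposal D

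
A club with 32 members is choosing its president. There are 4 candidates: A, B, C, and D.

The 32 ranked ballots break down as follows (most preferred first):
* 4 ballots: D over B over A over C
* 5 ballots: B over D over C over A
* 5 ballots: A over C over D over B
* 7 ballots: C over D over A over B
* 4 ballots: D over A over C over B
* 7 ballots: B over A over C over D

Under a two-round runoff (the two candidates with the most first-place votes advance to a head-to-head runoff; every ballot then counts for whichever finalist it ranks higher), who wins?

Round 1 first-place votes: A 5, B 12, C 7, D 8. B and D advance.
Runoff: B is ranked above D on 12 ballots, D above B on 20.

D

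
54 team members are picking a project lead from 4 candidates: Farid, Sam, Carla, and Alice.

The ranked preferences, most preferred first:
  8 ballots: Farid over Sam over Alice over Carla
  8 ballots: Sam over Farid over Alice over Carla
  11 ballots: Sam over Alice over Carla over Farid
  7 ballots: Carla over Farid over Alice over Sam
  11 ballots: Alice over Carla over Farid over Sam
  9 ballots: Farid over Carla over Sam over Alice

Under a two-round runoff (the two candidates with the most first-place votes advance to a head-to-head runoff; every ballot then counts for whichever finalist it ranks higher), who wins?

Farid

Round 1 first-place votes: Farid 17, Sam 19, Carla 7, Alice 11. Sam and Farid advance.
Runoff: Sam is ranked above Farid on 19 ballots, Farid above Sam on 35.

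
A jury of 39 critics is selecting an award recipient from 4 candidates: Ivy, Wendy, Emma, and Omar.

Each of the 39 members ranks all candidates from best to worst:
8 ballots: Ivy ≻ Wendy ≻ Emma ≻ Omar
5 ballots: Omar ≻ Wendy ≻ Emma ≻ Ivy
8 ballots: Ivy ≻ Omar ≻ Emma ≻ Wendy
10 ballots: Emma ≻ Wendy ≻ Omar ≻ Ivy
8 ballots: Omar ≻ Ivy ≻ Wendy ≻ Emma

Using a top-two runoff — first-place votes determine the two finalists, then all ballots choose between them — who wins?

Omar

Round 1 first-place votes: Ivy 16, Wendy 0, Emma 10, Omar 13. Ivy and Omar advance.
Runoff: Ivy is ranked above Omar on 16 ballots, Omar above Ivy on 23.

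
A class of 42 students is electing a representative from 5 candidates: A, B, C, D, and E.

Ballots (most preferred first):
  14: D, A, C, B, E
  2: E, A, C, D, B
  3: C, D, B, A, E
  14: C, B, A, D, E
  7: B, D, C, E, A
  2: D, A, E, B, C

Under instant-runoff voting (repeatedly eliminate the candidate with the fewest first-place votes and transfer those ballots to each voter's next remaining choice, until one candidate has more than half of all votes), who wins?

D

Round 1: A 0, B 7, C 17, D 16, E 2. A eliminated.
Round 2: B 7, C 17, D 16, E 2. E eliminated.
Round 3: B 7, C 19, D 16. B eliminated.
Round 4: C 19, D 23. D has a majority (≥22).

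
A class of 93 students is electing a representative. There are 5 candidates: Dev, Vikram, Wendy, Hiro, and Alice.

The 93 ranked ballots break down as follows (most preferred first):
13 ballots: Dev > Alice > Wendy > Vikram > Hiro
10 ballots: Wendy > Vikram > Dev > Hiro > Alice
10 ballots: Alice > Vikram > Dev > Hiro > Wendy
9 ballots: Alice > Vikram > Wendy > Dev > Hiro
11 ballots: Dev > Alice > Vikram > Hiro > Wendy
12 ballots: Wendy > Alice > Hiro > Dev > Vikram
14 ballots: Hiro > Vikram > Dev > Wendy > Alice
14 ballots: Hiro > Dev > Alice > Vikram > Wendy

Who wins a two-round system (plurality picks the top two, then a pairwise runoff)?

Round 1 first-place votes: Dev 24, Vikram 0, Wendy 22, Hiro 28, Alice 19. Hiro and Dev advance.
Runoff: Hiro is ranked above Dev on 40 ballots, Dev above Hiro on 53.

Dev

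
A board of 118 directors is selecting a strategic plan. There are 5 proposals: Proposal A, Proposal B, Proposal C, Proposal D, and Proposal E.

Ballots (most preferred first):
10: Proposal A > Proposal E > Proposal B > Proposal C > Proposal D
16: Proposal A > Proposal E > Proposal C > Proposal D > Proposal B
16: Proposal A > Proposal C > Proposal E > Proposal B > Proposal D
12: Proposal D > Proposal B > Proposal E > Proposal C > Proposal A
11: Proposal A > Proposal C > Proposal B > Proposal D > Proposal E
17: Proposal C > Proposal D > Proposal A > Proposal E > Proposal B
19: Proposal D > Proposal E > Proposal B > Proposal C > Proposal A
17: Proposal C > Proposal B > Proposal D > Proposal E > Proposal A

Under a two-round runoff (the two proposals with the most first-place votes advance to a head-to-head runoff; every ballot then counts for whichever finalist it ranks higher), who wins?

Proposal C

Round 1 first-place votes: Proposal A 53, Proposal B 0, Proposal C 34, Proposal D 31, Proposal E 0. Proposal A and Proposal C advance.
Runoff: Proposal A is ranked above Proposal C on 53 ballots, Proposal C above Proposal A on 65.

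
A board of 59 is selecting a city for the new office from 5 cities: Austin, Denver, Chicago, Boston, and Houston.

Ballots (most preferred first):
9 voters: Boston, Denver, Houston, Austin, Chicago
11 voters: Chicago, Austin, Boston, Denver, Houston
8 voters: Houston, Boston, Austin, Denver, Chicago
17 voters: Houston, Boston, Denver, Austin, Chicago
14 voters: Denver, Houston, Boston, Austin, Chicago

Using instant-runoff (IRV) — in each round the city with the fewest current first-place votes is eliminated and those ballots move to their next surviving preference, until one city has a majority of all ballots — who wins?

Denver

Round 1: Austin 0, Denver 14, Chicago 11, Boston 9, Houston 25. Austin eliminated.
Round 2: Denver 14, Chicago 11, Boston 9, Houston 25. Boston eliminated.
Round 3: Denver 23, Chicago 11, Houston 25. Chicago eliminated.
Round 4: Denver 34, Houston 25. Denver has a majority (≥30).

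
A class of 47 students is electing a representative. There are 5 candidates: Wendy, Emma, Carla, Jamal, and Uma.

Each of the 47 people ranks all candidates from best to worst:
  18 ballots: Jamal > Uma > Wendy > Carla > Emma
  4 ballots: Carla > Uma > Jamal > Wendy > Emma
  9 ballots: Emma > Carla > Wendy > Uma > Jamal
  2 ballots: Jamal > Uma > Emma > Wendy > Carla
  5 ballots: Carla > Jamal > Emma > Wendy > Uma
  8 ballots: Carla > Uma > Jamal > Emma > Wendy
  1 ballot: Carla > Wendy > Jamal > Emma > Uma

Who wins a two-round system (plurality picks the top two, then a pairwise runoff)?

Round 1 first-place votes: Wendy 0, Emma 9, Carla 18, Jamal 20, Uma 0. Jamal and Carla advance.
Runoff: Jamal is ranked above Carla on 20 ballots, Carla above Jamal on 27.

Carla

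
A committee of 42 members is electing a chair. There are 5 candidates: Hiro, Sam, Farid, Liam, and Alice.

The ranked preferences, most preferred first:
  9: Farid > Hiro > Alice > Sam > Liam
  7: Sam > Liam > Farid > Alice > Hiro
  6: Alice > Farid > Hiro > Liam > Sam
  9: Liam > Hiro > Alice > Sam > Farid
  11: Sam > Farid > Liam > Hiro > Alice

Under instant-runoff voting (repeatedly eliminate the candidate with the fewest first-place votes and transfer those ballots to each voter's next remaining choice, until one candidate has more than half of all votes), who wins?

Sam

Round 1: Hiro 0, Sam 18, Farid 9, Liam 9, Alice 6. Hiro eliminated.
Round 2: Sam 18, Farid 9, Liam 9, Alice 6. Alice eliminated.
Round 3: Sam 18, Farid 15, Liam 9. Liam eliminated.
Round 4: Sam 27, Farid 15. Sam has a majority (≥22).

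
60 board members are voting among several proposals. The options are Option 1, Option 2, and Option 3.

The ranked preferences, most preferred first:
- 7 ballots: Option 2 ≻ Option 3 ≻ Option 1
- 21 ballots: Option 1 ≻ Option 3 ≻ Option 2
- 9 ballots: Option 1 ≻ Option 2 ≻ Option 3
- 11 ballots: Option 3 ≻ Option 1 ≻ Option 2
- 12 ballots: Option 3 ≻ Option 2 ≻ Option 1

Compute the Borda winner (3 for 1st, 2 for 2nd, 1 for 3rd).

Option 1: 7×1 + 21×3 + 9×3 + 11×2 + 12×1 = 131
Option 2: 7×3 + 21×1 + 9×2 + 11×1 + 12×2 = 95
Option 3: 7×2 + 21×2 + 9×1 + 11×3 + 12×3 = 134

Option 3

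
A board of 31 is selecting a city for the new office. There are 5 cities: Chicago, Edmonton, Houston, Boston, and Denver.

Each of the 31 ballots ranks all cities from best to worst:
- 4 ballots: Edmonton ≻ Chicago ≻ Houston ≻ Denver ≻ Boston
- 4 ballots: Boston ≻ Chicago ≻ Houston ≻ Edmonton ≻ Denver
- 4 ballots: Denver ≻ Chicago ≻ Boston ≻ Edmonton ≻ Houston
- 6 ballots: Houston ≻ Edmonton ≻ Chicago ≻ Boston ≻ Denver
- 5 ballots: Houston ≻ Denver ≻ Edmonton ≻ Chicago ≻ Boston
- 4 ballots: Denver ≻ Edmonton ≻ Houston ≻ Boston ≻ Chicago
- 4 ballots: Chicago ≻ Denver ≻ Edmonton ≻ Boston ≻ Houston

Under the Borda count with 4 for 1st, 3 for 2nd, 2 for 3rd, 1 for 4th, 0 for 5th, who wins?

Chicago: 4×3 + 4×3 + 4×3 + 6×2 + 5×1 + 4×0 + 4×4 = 69
Edmonton: 4×4 + 4×1 + 4×1 + 6×3 + 5×2 + 4×3 + 4×2 = 72
Houston: 4×2 + 4×2 + 4×0 + 6×4 + 5×4 + 4×2 + 4×0 = 68
Boston: 4×0 + 4×4 + 4×2 + 6×1 + 5×0 + 4×1 + 4×1 = 38
Denver: 4×1 + 4×0 + 4×4 + 6×0 + 5×3 + 4×4 + 4×3 = 63

Edmonton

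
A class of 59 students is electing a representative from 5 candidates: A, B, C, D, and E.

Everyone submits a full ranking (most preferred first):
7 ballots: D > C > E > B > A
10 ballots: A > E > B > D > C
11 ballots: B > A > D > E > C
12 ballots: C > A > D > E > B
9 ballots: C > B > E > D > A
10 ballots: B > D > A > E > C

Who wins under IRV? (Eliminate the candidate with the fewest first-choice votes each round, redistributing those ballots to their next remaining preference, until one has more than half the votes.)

B

Round 1: A 10, B 21, C 21, D 7, E 0. E eliminated.
Round 2: A 10, B 21, C 21, D 7. D eliminated.
Round 3: A 10, B 21, C 28. A eliminated.
Round 4: B 31, C 28. B has a majority (≥30).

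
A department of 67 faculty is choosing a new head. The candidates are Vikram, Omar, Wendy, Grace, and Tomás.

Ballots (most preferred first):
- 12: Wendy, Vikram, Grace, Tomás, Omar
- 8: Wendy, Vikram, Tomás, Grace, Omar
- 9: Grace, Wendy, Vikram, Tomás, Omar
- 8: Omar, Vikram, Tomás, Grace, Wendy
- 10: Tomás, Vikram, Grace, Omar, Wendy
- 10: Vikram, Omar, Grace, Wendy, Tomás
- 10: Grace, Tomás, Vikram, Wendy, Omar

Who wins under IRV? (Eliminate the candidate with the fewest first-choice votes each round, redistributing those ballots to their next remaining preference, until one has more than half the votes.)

Vikram

Round 1: Vikram 10, Omar 8, Wendy 20, Grace 19, Tomás 10. Omar eliminated.
Round 2: Vikram 18, Wendy 20, Grace 19, Tomás 10. Tomás eliminated.
Round 3: Vikram 28, Wendy 20, Grace 19. Grace eliminated.
Round 4: Vikram 38, Wendy 29. Vikram has a majority (≥34).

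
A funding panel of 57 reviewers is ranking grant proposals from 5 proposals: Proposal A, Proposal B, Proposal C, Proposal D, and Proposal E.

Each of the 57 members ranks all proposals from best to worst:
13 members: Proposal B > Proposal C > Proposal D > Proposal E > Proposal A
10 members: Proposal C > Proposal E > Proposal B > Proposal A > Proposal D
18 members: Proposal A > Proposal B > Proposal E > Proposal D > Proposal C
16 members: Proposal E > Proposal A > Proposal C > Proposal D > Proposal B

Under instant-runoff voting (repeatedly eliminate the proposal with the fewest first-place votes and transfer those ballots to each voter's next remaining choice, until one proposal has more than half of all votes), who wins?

Round 1: Proposal A 18, Proposal B 13, Proposal C 10, Proposal D 0, Proposal E 16. Proposal D eliminated.
Round 2: Proposal A 18, Proposal B 13, Proposal C 10, Proposal E 16. Proposal C eliminated.
Round 3: Proposal A 18, Proposal B 13, Proposal E 26. Proposal B eliminated.
Round 4: Proposal A 18, Proposal E 39. Proposal E has a majority (≥29).

Proposal E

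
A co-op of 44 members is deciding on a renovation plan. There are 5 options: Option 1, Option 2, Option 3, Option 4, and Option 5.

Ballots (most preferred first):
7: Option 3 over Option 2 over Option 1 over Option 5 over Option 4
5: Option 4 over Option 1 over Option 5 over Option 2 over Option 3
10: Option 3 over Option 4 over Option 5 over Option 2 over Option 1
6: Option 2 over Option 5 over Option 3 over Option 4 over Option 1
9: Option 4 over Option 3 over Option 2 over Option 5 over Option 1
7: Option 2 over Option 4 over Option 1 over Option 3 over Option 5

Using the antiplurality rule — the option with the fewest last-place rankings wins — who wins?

Last-place votes: Option 1 25, Option 2 0, Option 3 5, Option 4 7, Option 5 7.

Option 2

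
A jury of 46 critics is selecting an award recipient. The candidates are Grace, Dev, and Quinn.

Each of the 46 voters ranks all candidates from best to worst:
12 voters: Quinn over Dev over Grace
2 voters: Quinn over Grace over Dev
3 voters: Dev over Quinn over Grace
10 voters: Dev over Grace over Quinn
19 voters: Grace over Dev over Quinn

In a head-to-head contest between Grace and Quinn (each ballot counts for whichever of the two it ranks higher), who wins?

Grace is ranked above Quinn on 29 ballots; Quinn above Grace on 17.

Grace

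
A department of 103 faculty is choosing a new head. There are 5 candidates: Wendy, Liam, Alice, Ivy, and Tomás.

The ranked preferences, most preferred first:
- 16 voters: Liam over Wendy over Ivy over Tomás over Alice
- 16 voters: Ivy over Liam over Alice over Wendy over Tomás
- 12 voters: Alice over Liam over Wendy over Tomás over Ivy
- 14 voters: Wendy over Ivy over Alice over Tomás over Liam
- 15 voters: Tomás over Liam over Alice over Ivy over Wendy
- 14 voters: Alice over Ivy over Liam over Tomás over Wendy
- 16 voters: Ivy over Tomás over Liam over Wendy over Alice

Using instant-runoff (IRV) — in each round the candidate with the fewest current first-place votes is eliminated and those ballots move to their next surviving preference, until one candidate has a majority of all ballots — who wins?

Ivy

Round 1: Wendy 14, Liam 16, Alice 26, Ivy 32, Tomás 15. Wendy eliminated.
Round 2: Liam 16, Alice 26, Ivy 46, Tomás 15. Tomás eliminated.
Round 3: Liam 31, Alice 26, Ivy 46. Alice eliminated.
Round 4: Liam 43, Ivy 60. Ivy has a majority (≥52).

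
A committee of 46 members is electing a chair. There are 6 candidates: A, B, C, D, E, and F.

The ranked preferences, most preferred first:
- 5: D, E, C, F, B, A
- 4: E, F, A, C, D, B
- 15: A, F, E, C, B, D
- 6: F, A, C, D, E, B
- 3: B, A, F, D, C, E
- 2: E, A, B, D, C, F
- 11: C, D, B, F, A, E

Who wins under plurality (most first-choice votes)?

First-place votes: A 15, B 3, C 11, D 5, E 6, F 6.

A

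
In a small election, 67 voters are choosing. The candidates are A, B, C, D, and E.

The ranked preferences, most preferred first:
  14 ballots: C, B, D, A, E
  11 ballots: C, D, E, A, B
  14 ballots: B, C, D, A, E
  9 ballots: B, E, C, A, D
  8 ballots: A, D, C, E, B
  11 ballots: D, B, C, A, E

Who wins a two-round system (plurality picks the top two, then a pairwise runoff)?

Round 1 first-place votes: A 8, B 23, C 25, D 11, E 0. C and B advance.
Runoff: C is ranked above B on 33 ballots, B above C on 34.

B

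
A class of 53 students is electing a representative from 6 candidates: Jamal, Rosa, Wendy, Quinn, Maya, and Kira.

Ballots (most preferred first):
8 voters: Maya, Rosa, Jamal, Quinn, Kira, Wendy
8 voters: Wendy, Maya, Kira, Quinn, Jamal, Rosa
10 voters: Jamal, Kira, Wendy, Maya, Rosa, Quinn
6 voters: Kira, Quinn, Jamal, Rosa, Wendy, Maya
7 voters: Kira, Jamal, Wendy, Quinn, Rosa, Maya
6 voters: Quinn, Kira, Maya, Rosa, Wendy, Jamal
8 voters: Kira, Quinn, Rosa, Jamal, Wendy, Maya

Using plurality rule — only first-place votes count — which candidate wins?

First-place votes: Jamal 10, Rosa 0, Wendy 8, Quinn 6, Maya 8, Kira 21.

Kira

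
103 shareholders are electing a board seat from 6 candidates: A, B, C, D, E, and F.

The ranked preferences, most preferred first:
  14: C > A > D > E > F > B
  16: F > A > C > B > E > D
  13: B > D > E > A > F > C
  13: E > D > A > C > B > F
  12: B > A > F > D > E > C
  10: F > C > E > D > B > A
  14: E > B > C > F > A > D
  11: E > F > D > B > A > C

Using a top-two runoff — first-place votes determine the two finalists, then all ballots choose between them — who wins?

Round 1 first-place votes: A 0, B 25, C 14, D 0, E 38, F 26. E and F advance.
Runoff: E is ranked above F on 65 ballots, F above E on 38.

E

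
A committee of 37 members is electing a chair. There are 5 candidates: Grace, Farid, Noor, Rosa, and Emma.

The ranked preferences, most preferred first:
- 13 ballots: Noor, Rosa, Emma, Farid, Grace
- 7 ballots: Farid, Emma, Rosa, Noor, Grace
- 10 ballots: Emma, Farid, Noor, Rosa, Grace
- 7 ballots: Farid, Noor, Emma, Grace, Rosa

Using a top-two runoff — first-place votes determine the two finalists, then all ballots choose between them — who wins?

Farid

Round 1 first-place votes: Grace 0, Farid 14, Noor 13, Rosa 0, Emma 10. Farid and Noor advance.
Runoff: Farid is ranked above Noor on 24 ballots, Noor above Farid on 13.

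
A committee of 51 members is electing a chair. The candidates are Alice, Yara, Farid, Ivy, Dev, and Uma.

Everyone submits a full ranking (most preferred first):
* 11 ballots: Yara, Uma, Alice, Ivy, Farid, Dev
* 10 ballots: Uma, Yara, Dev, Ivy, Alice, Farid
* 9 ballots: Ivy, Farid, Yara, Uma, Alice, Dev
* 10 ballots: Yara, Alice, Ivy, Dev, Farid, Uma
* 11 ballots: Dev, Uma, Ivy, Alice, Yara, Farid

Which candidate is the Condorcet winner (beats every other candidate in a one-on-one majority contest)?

Yara

Yara vs Alice: 40–11
Yara vs Farid: 42–9
Yara vs Ivy: 31–20
Yara vs Dev: 40–11
Yara vs Uma: 30–21
Yara beats every other candidate.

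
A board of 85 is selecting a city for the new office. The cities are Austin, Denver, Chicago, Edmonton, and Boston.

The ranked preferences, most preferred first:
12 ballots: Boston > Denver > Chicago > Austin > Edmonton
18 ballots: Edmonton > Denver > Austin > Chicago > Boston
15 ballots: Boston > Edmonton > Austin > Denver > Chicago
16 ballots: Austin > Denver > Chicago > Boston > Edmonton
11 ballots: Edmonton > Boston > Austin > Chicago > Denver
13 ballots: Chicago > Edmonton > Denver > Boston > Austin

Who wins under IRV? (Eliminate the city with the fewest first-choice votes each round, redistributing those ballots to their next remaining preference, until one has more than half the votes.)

Boston

Round 1: Austin 16, Denver 0, Chicago 13, Edmonton 29, Boston 27. Denver eliminated.
Round 2: Austin 16, Chicago 13, Edmonton 29, Boston 27. Chicago eliminated.
Round 3: Austin 16, Edmonton 42, Boston 27. Austin eliminated.
Round 4: Edmonton 42, Boston 43. Boston has a majority (≥43).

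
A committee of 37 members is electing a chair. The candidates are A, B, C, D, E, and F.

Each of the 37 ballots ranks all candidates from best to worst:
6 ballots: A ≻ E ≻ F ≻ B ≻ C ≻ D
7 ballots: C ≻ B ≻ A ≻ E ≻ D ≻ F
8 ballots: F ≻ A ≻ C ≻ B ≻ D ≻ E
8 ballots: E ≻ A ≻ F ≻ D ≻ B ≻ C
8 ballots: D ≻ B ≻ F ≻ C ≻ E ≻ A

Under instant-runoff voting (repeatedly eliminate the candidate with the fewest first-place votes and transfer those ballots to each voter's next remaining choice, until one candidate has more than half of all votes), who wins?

Round 1: A 6, B 0, C 7, D 8, E 8, F 8. B eliminated.
Round 2: A 6, C 7, D 8, E 8, F 8. A eliminated.
Round 3: C 7, D 8, E 14, F 8. C eliminated.
Round 4: D 8, E 21, F 8. E has a majority (≥19).

E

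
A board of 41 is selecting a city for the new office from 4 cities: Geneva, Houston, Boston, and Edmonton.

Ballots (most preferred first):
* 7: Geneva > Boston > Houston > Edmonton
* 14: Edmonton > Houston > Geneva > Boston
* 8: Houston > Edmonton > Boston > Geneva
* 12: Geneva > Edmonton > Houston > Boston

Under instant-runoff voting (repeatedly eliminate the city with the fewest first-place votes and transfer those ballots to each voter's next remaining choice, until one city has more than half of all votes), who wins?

Edmonton

Round 1: Geneva 19, Houston 8, Boston 0, Edmonton 14. Boston eliminated.
Round 2: Geneva 19, Houston 8, Edmonton 14. Houston eliminated.
Round 3: Geneva 19, Edmonton 22. Edmonton has a majority (≥21).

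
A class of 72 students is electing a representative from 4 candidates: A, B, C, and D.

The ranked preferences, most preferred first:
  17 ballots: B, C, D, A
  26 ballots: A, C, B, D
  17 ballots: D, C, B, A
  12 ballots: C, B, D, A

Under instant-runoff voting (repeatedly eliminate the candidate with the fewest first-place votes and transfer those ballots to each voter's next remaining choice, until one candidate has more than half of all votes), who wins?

B

Round 1: A 26, B 17, C 12, D 17. C eliminated.
Round 2: A 26, B 29, D 17. D eliminated.
Round 3: A 26, B 46. B has a majority (≥37).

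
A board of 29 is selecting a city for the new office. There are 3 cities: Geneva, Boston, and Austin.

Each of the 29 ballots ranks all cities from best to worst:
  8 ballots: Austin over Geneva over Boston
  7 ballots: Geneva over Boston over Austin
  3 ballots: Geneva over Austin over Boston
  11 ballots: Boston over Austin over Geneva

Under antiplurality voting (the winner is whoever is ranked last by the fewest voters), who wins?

Last-place votes: Geneva 11, Boston 11, Austin 7.

Austin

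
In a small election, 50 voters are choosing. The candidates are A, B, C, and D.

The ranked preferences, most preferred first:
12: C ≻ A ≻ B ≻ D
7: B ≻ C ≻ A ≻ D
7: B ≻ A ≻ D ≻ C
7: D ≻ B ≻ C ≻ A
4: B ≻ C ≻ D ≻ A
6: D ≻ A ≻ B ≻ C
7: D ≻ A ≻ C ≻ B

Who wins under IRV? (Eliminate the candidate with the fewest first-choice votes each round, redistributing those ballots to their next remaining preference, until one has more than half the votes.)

Round 1: A 0, B 18, C 12, D 20. A eliminated.
Round 2: B 18, C 12, D 20. C eliminated.
Round 3: B 30, D 20. B has a majority (≥26).

B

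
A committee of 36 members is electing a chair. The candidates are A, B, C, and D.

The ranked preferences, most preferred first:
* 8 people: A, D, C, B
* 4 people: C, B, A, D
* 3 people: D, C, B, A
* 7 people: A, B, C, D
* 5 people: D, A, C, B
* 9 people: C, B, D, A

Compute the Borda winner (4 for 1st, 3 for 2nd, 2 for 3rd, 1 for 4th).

C

A: 8×4 + 4×2 + 3×1 + 7×4 + 5×3 + 9×1 = 95
B: 8×1 + 4×3 + 3×2 + 7×3 + 5×1 + 9×3 = 79
C: 8×2 + 4×4 + 3×3 + 7×2 + 5×2 + 9×4 = 101
D: 8×3 + 4×1 + 3×4 + 7×1 + 5×4 + 9×2 = 85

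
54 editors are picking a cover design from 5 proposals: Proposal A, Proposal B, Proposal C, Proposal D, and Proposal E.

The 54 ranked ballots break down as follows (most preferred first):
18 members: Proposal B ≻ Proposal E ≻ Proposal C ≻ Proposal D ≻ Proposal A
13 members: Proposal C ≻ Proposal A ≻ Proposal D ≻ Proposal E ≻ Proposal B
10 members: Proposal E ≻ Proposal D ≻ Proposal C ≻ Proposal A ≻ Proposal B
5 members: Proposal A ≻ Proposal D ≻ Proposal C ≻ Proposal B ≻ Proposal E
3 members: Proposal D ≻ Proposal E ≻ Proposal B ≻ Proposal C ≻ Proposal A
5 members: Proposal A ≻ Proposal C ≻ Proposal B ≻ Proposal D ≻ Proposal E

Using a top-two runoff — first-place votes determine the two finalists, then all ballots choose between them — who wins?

Proposal C

Round 1 first-place votes: Proposal A 10, Proposal B 18, Proposal C 13, Proposal D 3, Proposal E 10. Proposal B and Proposal C advance.
Runoff: Proposal B is ranked above Proposal C on 21 ballots, Proposal C above Proposal B on 33.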